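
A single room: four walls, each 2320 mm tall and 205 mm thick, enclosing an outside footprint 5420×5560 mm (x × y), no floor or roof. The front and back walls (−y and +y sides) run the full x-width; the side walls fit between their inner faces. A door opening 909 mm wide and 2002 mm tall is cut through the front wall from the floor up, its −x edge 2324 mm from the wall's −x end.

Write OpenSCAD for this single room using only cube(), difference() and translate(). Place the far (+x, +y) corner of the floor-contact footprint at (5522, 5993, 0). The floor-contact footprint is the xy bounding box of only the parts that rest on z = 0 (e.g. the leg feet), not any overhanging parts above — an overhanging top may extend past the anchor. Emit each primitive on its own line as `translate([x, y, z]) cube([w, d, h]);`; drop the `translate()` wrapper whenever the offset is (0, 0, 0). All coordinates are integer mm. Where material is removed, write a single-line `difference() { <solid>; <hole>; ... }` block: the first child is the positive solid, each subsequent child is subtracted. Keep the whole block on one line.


difference() { translate([102, 433, 0]) cube([5420, 205, 2320]); translate([2426, 433, 0]) cube([909, 205, 2002]); }
translate([102, 5788, 0]) cube([5420, 205, 2320]);
translate([102, 638, 0]) cube([205, 5150, 2320]);
translate([5317, 638, 0]) cube([205, 5150, 2320]);


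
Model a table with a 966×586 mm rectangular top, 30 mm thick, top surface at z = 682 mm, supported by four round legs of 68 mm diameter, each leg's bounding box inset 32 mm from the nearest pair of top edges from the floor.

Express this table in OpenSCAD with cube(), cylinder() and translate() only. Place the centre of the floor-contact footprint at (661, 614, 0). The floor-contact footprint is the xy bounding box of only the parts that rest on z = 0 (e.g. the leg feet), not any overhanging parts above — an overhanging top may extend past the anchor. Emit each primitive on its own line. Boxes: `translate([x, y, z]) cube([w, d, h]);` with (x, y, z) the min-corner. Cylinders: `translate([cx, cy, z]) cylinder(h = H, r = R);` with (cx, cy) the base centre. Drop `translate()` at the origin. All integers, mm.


translate([178, 321, 652]) cube([966, 586, 30]);
translate([244, 387, 0]) cylinder(h = 652, r = 34);
translate([1078, 387, 0]) cylinder(h = 652, r = 34);
translate([244, 841, 0]) cylinder(h = 652, r = 34);
translate([1078, 841, 0]) cylinder(h = 652, r = 34);


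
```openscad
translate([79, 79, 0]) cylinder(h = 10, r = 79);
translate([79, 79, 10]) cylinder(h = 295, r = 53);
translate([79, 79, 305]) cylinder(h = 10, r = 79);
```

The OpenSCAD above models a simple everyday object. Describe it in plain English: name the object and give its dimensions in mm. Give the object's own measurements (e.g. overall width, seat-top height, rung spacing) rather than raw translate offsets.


A spool: two coaxial disc flanges of radius 79 mm and thickness 10 mm, joined by a core cylinder of radius 53 mm and height 295 mm. The lower flange rests on z = 0 and the three cylinders share a vertical axis.


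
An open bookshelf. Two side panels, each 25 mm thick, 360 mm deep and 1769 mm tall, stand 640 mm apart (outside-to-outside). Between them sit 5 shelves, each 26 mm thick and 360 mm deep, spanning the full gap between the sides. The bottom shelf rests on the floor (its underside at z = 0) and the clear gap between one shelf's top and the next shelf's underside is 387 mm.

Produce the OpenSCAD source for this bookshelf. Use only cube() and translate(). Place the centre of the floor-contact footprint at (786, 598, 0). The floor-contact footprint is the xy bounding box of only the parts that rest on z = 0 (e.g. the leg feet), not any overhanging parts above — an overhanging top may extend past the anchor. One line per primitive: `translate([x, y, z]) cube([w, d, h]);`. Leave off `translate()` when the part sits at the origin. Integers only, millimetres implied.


translate([466, 418, 0]) cube([25, 360, 1769]);
translate([1081, 418, 0]) cube([25, 360, 1769]);
translate([491, 418, 0]) cube([590, 360, 26]);
translate([491, 418, 413]) cube([590, 360, 26]);
translate([491, 418, 826]) cube([590, 360, 26]);
translate([491, 418, 1239]) cube([590, 360, 26]);
translate([491, 418, 1652]) cube([590, 360, 26]);


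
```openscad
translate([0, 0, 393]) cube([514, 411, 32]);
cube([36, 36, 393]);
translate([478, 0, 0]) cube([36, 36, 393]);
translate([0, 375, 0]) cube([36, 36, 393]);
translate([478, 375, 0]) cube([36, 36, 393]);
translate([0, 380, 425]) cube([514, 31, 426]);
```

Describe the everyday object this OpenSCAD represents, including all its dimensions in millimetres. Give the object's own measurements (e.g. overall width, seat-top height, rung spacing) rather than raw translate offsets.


A chair. The seat is a 514×411×32 mm slab with its top at z = 425 mm, on four 36×36 mm corner legs (flush with the seat edges, standing on z = 0). A flat backrest 31 mm thick, 426 mm tall, spans the full seat width and rises from the seat top along its +y edge, rear face flush with the rear of the seat.


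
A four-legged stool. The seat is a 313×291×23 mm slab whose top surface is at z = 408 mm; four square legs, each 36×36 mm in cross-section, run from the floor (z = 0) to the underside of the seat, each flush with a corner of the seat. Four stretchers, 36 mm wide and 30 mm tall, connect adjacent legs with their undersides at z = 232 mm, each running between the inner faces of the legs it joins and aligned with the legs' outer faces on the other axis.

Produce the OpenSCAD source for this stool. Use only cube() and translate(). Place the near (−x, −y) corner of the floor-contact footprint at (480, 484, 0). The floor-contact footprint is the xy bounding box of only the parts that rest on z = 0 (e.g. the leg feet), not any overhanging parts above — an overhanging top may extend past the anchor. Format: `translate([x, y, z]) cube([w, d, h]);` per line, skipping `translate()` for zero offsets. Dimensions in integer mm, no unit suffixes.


translate([480, 484, 385]) cube([313, 291, 23]);
translate([480, 484, 0]) cube([36, 36, 385]);
translate([757, 484, 0]) cube([36, 36, 385]);
translate([480, 739, 0]) cube([36, 36, 385]);
translate([757, 739, 0]) cube([36, 36, 385]);
translate([516, 484, 232]) cube([241, 36, 30]);
translate([516, 739, 232]) cube([241, 36, 30]);
translate([480, 520, 232]) cube([36, 219, 30]);
translate([757, 520, 232]) cube([36, 219, 30]);


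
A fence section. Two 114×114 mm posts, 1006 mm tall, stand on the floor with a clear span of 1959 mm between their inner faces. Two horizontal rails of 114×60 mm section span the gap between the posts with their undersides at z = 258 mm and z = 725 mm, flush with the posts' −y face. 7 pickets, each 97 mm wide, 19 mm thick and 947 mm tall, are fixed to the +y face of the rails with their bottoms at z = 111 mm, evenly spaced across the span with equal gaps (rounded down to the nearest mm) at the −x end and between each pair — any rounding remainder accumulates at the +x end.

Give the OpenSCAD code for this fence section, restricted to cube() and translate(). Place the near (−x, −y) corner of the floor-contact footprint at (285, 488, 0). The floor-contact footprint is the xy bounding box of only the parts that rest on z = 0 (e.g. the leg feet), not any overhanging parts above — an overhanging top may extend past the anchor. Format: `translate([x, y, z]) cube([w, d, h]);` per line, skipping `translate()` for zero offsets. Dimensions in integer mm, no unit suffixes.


translate([285, 488, 0]) cube([114, 114, 1006]);
translate([2358, 488, 0]) cube([114, 114, 1006]);
translate([399, 488, 258]) cube([1959, 114, 60]);
translate([399, 488, 725]) cube([1959, 114, 60]);
translate([559, 602, 111]) cube([97, 19, 947]);
translate([816, 602, 111]) cube([97, 19, 947]);
translate([1073, 602, 111]) cube([97, 19, 947]);
translate([1330, 602, 111]) cube([97, 19, 947]);
translate([1587, 602, 111]) cube([97, 19, 947]);
translate([1844, 602, 111]) cube([97, 19, 947]);
translate([2101, 602, 111]) cube([97, 19, 947]);


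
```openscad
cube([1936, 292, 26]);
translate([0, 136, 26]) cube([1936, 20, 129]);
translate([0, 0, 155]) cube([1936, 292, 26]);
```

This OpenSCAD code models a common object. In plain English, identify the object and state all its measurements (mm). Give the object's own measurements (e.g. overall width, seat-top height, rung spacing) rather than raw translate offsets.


An I-beam lying along x, 1936 mm long. Overall section height 181 mm. Two flanges 292 mm wide (y) and 26 mm thick, one on the floor and one at the top; a web 20 mm thick runs between them, centred on the flange width.


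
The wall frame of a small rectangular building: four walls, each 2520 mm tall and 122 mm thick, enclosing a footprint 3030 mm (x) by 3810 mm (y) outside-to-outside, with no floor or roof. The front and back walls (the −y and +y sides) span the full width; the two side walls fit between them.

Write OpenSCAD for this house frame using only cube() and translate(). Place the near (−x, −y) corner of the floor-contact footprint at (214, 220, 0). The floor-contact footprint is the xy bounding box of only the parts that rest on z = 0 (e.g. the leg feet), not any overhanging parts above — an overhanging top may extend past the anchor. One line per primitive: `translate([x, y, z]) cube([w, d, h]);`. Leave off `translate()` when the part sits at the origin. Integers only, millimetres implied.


translate([214, 220, 0]) cube([3030, 122, 2520]);
translate([214, 3908, 0]) cube([3030, 122, 2520]);
translate([214, 342, 0]) cube([122, 3566, 2520]);
translate([3122, 342, 0]) cube([122, 3566, 2520]);


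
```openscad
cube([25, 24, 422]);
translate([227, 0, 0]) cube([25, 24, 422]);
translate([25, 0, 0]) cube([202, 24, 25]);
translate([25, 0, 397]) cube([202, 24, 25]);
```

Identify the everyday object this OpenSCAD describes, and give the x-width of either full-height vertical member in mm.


A picture frame. The border width is 25 mm.

Four thin pieces enclosing a rectangular opening — a picture frame. The two full-height stiles are 422 mm tall; the top rail sits at z = 397 and is 25 mm tall, so the border above the opening is 422 − 397 = 25 mm, matching the stile x-width.


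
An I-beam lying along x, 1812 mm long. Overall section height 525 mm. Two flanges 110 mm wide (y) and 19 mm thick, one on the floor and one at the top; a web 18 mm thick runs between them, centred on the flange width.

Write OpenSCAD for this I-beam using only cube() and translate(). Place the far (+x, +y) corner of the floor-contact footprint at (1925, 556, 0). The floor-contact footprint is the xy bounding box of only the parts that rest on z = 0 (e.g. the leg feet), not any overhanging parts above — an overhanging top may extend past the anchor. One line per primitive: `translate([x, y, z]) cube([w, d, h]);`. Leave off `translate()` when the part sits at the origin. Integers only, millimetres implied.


translate([113, 446, 0]) cube([1812, 110, 19]);
translate([113, 492, 19]) cube([1812, 18, 487]);
translate([113, 446, 506]) cube([1812, 110, 19]);


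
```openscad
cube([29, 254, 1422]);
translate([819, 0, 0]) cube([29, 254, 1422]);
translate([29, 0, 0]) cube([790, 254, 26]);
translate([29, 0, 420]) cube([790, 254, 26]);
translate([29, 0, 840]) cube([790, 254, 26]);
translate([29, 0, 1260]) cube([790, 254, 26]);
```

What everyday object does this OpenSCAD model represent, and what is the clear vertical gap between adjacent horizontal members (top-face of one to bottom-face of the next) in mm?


A bookshelf. The clear shelf gap is 394 mm.

Two tall side panels with 4 horizontal boards between them — a bookshelf. The first two shelf undersides are at z = 0 and z = 420; with shelf thickness 26, the clear gap is 420 − 0 − 26 = 394 mm.


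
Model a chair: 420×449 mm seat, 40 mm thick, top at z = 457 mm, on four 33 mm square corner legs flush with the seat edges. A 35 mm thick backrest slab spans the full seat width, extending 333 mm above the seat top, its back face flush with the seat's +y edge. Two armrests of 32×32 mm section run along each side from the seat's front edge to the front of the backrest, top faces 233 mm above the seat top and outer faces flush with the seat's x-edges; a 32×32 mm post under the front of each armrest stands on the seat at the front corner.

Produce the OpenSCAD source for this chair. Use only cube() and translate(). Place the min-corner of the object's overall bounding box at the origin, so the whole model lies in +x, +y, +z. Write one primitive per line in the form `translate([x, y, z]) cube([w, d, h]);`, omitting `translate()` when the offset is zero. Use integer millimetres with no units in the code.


translate([0, 0, 417]) cube([420, 449, 40]);
cube([33, 33, 417]);
translate([387, 0, 0]) cube([33, 33, 417]);
translate([0, 416, 0]) cube([33, 33, 417]);
translate([387, 416, 0]) cube([33, 33, 417]);
translate([0, 414, 457]) cube([420, 35, 333]);
translate([0, 0, 658]) cube([32, 414, 32]);
translate([388, 0, 658]) cube([32, 414, 32]);
translate([0, 0, 457]) cube([32, 32, 201]);
translate([388, 0, 457]) cube([32, 32, 201]);


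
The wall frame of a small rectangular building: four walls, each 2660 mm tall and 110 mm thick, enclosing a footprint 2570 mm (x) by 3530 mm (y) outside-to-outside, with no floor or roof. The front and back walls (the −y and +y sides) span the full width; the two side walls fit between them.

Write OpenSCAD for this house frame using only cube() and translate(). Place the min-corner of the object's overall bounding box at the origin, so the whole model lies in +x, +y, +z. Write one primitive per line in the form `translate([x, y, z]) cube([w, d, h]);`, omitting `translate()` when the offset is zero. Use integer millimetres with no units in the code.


cube([2570, 110, 2660]);
translate([0, 3420, 0]) cube([2570, 110, 2660]);
translate([0, 110, 0]) cube([110, 3310, 2660]);
translate([2460, 110, 0]) cube([110, 3310, 2660]);


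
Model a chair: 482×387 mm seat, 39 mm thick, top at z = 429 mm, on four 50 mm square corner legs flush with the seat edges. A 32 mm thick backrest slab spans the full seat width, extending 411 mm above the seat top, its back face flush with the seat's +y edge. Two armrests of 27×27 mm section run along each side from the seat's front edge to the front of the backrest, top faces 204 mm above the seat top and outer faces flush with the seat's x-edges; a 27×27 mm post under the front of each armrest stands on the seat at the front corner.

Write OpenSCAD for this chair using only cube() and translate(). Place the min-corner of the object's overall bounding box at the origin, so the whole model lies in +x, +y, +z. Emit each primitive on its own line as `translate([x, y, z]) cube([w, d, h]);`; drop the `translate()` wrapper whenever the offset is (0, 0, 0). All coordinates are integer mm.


translate([0, 0, 390]) cube([482, 387, 39]);
cube([50, 50, 390]);
translate([432, 0, 0]) cube([50, 50, 390]);
translate([0, 337, 0]) cube([50, 50, 390]);
translate([432, 337, 0]) cube([50, 50, 390]);
translate([0, 355, 429]) cube([482, 32, 411]);
translate([0, 0, 606]) cube([27, 355, 27]);
translate([455, 0, 606]) cube([27, 355, 27]);
translate([0, 0, 429]) cube([27, 27, 177]);
translate([455, 0, 429]) cube([27, 27, 177]);


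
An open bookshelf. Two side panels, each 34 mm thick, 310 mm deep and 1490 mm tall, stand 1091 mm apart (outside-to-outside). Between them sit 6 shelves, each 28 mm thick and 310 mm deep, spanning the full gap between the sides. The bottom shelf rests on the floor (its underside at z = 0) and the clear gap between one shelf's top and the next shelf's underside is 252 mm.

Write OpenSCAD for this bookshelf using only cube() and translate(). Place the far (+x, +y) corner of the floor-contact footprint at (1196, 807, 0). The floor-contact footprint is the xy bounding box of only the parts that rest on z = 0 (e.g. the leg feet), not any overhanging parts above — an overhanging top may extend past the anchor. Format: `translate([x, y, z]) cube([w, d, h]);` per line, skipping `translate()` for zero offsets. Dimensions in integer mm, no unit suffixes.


translate([105, 497, 0]) cube([34, 310, 1490]);
translate([1162, 497, 0]) cube([34, 310, 1490]);
translate([139, 497, 0]) cube([1023, 310, 28]);
translate([139, 497, 280]) cube([1023, 310, 28]);
translate([139, 497, 560]) cube([1023, 310, 28]);
translate([139, 497, 840]) cube([1023, 310, 28]);
translate([139, 497, 1120]) cube([1023, 310, 28]);
translate([139, 497, 1400]) cube([1023, 310, 28]);


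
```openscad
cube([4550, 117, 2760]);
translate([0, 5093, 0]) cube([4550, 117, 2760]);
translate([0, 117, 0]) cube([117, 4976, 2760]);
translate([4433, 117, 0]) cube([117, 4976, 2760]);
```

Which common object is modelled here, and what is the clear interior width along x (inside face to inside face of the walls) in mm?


A house (or room) frame. The interior width is 4316 mm.

Four 2760 mm walls enclosing a rectangle with no floor or roof — a room or house frame. Outside width is 4550 mm and wall thickness is 117 mm, so the interior width is 4550 − 2 × 117 = 4316 mm.


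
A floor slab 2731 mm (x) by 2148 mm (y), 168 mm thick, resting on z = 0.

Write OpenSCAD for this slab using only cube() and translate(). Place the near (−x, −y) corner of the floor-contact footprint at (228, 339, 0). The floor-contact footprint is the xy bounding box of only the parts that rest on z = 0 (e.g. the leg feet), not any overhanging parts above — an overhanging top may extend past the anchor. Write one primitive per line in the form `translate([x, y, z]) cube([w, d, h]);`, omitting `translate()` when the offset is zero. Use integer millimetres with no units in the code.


translate([228, 339, 0]) cube([2731, 2148, 168]);


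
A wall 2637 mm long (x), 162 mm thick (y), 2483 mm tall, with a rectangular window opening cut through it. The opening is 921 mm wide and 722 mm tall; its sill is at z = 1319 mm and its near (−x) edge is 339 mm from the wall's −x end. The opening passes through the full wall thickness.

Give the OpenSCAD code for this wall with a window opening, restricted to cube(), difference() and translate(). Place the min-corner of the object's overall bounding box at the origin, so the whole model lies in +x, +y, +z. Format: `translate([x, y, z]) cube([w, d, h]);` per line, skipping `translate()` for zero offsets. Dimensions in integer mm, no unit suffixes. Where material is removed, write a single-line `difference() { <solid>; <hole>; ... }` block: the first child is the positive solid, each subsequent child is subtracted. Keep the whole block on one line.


difference() { cube([2637, 162, 2483]); translate([339, 0, 1319]) cube([921, 162, 722]); }


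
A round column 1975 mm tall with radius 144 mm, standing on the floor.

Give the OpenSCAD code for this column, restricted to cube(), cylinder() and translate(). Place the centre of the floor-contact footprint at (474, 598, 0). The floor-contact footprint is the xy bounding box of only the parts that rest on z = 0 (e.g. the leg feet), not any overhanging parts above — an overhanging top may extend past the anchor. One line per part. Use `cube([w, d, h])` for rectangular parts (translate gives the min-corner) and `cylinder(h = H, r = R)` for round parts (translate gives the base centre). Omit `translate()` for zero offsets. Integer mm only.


translate([474, 598, 0]) cylinder(h = 1975, r = 144);


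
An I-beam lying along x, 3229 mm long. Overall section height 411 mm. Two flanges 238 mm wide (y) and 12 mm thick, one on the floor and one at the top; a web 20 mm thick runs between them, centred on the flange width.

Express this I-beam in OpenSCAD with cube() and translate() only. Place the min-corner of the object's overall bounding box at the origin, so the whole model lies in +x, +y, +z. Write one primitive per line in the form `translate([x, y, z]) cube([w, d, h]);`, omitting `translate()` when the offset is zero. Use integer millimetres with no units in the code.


cube([3229, 238, 12]);
translate([0, 109, 12]) cube([3229, 20, 387]);
translate([0, 0, 399]) cube([3229, 238, 12]);


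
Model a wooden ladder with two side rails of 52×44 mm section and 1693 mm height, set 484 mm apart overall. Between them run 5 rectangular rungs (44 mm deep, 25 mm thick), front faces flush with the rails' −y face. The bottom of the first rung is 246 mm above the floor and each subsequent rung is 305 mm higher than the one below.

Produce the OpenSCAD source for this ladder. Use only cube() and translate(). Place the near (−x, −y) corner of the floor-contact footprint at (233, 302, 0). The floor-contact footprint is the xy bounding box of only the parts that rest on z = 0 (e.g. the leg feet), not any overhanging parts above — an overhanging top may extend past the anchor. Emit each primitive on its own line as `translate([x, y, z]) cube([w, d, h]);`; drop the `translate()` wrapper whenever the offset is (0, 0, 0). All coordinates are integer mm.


// rung span = 484 - 2*52 = 380
// rung[k] z = 246 + k*305
translate([233, 302, 0]) cube([52, 44, 1693]);
translate([665, 302, 0]) cube([52, 44, 1693]);
translate([285, 302, 246]) cube([380, 44, 25]);
translate([285, 302, 551]) cube([380, 44, 25]);
translate([285, 302, 856]) cube([380, 44, 25]);
translate([285, 302, 1161]) cube([380, 44, 25]);
translate([285, 302, 1466]) cube([380, 44, 25]);


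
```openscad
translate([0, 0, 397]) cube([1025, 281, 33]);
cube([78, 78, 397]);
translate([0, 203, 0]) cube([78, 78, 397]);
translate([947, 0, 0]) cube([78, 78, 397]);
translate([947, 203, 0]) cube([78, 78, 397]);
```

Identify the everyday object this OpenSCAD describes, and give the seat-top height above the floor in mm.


A bench. The seat-top height is 430 mm.

A long slab on four corner posts — a bench. The slab sits at z = 397 with thickness 33, so the top is 397 + 33 = 430 mm.


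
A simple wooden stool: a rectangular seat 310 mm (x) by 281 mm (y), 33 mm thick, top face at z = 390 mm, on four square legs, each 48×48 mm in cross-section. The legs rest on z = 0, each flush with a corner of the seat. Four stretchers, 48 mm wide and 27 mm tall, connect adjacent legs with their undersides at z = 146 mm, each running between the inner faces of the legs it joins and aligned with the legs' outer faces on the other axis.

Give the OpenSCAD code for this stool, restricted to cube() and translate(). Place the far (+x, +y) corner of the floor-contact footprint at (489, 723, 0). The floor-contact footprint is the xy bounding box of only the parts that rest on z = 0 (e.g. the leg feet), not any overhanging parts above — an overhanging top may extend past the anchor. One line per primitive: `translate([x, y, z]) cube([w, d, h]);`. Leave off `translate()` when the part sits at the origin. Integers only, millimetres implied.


translate([179, 442, 357]) cube([310, 281, 33]);
translate([179, 442, 0]) cube([48, 48, 357]);
translate([441, 442, 0]) cube([48, 48, 357]);
translate([179, 675, 0]) cube([48, 48, 357]);
translate([441, 675, 0]) cube([48, 48, 357]);
translate([227, 442, 146]) cube([214, 48, 27]);
translate([227, 675, 146]) cube([214, 48, 27]);
translate([179, 490, 146]) cube([48, 185, 27]);
translate([441, 490, 146]) cube([48, 185, 27]);


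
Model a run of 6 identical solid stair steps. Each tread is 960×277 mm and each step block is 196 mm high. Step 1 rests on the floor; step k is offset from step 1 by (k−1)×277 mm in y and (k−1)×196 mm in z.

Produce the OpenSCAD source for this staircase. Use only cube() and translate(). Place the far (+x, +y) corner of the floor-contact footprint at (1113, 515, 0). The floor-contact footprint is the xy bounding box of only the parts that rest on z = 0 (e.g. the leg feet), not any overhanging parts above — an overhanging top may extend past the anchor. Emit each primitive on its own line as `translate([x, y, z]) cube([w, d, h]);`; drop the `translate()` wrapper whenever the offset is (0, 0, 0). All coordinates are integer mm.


translate([153, 238, 0]) cube([960, 277, 196]);
translate([153, 515, 196]) cube([960, 277, 196]);
translate([153, 792, 392]) cube([960, 277, 196]);
translate([153, 1069, 588]) cube([960, 277, 196]);
translate([153, 1346, 784]) cube([960, 277, 196]);
translate([153, 1623, 980]) cube([960, 277, 196]);


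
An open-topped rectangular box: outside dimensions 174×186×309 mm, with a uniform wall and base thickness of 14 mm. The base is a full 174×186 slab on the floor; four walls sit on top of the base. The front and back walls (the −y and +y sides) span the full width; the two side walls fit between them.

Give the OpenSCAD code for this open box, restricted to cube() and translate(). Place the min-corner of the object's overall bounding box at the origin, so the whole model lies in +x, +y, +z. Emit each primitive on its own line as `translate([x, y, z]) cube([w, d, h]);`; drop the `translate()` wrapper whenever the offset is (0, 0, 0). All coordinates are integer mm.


cube([174, 186, 14]);
translate([0, 0, 14]) cube([174, 14, 295]);
translate([0, 172, 14]) cube([174, 14, 295]);
translate([0, 14, 14]) cube([14, 158, 295]);
translate([160, 14, 14]) cube([14, 158, 295]);


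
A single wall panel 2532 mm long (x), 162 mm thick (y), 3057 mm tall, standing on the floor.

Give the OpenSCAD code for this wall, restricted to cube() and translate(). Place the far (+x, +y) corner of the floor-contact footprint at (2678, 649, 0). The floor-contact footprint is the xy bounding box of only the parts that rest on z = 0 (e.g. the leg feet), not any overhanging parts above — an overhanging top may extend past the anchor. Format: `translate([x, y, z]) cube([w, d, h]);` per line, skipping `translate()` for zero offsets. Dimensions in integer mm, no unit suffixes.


translate([146, 487, 0]) cube([2532, 162, 3057]);


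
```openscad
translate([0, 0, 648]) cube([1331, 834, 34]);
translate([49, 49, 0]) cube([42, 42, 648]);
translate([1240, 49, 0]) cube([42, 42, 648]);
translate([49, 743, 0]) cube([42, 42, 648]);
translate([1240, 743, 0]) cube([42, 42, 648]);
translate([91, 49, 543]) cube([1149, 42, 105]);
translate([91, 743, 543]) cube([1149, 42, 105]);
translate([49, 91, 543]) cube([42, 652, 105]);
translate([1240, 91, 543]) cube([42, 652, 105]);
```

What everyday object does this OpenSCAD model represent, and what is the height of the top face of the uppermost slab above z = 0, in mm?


A table. The table height is 682 mm.

A 1331×834×34 slab sits at z = 648 on four 42 mm square posts — a table. The top surface is at 648 + 34 = 682 mm.


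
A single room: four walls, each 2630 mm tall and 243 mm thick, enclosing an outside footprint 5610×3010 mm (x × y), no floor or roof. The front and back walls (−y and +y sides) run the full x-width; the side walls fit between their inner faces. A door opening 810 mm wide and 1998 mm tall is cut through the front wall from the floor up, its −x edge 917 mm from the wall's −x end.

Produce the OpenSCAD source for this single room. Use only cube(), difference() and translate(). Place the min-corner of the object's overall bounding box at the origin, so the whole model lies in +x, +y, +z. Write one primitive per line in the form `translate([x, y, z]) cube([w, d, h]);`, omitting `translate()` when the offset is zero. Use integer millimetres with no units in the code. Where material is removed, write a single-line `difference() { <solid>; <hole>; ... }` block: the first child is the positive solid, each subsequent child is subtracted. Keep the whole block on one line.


difference() { cube([5610, 243, 2630]); translate([917, 0, 0]) cube([810, 243, 1998]); }
translate([0, 2767, 0]) cube([5610, 243, 2630]);
translate([0, 243, 0]) cube([243, 2524, 2630]);
translate([5367, 243, 0]) cube([243, 2524, 2630]);


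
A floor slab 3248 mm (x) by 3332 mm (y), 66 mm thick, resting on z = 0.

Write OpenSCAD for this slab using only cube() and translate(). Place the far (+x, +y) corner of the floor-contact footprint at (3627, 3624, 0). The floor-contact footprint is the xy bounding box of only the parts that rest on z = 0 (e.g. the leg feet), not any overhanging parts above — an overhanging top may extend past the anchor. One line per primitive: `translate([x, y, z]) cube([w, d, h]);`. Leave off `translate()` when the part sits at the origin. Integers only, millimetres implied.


translate([379, 292, 0]) cube([3248, 3332, 66]);


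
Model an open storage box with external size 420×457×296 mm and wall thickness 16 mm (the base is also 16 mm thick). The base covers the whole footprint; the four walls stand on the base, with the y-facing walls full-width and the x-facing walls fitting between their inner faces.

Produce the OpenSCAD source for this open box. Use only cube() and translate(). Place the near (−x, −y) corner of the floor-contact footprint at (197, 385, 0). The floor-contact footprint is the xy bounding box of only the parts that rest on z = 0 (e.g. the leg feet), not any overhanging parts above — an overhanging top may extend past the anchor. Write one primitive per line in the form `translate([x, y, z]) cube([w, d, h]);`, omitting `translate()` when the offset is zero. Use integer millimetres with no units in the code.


translate([197, 385, 0]) cube([420, 457, 16]);
translate([197, 385, 16]) cube([420, 16, 280]);
translate([197, 826, 16]) cube([420, 16, 280]);
translate([197, 401, 16]) cube([16, 425, 280]);
translate([601, 401, 16]) cube([16, 425, 280]);


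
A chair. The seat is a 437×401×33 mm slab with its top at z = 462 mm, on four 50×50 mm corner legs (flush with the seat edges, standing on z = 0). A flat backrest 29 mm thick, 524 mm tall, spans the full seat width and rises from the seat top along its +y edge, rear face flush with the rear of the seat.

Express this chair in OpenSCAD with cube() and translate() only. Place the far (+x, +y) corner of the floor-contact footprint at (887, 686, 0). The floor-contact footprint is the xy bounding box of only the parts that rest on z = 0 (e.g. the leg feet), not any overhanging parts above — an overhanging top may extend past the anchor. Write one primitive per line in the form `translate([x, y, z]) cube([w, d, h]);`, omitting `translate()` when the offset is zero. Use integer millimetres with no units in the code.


translate([450, 285, 429]) cube([437, 401, 33]);
translate([450, 285, 0]) cube([50, 50, 429]);
translate([837, 285, 0]) cube([50, 50, 429]);
translate([450, 636, 0]) cube([50, 50, 429]);
translate([837, 636, 0]) cube([50, 50, 429]);
translate([450, 657, 462]) cube([437, 29, 524]);


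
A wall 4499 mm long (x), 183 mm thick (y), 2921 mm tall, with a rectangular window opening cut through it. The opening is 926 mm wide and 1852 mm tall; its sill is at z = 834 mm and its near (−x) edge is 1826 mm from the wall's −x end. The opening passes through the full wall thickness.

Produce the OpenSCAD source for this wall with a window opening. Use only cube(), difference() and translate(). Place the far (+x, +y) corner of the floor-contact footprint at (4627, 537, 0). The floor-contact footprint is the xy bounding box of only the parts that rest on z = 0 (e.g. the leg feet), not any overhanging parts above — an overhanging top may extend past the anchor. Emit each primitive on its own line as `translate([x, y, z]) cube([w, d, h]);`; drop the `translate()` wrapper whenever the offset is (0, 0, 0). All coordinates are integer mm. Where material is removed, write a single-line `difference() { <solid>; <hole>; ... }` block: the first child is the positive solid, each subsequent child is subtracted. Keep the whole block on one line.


difference() { translate([128, 354, 0]) cube([4499, 183, 2921]); translate([1954, 354, 834]) cube([926, 183, 1852]); }


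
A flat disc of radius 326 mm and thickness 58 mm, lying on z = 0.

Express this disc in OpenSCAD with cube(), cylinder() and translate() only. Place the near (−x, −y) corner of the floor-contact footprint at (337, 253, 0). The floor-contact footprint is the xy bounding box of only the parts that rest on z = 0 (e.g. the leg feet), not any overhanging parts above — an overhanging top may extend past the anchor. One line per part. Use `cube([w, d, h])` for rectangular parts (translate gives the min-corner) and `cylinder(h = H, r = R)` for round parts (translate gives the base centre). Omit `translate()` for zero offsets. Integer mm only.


translate([663, 579, 0]) cylinder(h = 58, r = 326);


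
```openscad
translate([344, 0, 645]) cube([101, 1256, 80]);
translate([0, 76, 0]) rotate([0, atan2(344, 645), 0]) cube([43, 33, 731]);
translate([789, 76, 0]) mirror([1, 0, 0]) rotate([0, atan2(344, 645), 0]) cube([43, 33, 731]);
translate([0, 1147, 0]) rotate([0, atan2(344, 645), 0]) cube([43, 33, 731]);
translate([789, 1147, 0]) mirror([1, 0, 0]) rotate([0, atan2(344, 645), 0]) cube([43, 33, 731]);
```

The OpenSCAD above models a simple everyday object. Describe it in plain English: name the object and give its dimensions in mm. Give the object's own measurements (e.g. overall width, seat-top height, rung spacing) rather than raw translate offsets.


A sawhorse. A 101×1256×80 mm beam (x, y, z) sits on two A-frame leg pairs. Each pair is two raked legs of 43×33 mm section (33 mm along y) splaying symmetrically in x. Each leg rises 645 mm vertically over 344 mm of horizontal reach and is 731 mm long along its own axis. Every leg's outer bottom edge rests on the floor and its outer top edge meets a bottom edge of the beam — the left legs (tilting toward +x) meet the beam's −x bottom edge, the right legs (their mirror images, tilting toward −x) meet its +x bottom edge — so the leg tops tuck under the beam, the beam's underside is 645 mm above the floor, and the feet are 789 mm apart outside-to-outside with the beam centred between them. The two leg pairs are set in 76 mm from either end of the beam.


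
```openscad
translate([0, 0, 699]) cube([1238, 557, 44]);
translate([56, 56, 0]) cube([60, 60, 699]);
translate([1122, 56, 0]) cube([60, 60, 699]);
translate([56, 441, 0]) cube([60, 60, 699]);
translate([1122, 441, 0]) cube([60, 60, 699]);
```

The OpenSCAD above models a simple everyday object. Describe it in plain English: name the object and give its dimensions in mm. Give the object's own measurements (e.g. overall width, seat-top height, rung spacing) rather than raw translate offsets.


A table: top 1238 mm (x) × 557 mm (y), 44 mm thick, upper face at z = 743 mm, on four 60×60 mm square legs, each inset 56 mm from the nearest pair of top edges from z = 0 to the bottom of the top.


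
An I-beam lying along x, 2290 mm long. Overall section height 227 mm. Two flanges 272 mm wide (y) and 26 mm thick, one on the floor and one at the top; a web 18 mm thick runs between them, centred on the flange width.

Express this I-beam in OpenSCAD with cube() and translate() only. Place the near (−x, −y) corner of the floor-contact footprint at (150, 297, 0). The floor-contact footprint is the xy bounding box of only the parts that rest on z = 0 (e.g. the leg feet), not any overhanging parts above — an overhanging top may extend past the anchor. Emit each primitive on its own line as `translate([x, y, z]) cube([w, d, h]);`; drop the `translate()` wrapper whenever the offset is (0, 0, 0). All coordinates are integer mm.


translate([150, 297, 0]) cube([2290, 272, 26]);
translate([150, 424, 26]) cube([2290, 18, 175]);
translate([150, 297, 201]) cube([2290, 272, 26]);


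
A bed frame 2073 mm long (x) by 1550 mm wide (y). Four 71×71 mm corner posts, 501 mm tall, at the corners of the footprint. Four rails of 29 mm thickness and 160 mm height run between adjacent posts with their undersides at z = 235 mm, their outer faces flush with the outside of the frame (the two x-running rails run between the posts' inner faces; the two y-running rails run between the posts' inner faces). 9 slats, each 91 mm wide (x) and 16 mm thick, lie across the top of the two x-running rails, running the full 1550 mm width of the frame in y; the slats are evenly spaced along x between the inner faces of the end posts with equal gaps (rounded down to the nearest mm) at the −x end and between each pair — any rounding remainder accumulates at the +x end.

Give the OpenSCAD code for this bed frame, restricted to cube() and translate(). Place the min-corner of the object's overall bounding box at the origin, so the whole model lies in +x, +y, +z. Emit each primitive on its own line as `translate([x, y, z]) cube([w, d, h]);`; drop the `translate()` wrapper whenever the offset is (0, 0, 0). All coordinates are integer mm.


cube([71, 71, 501]);
translate([0, 1479, 0]) cube([71, 71, 501]);
translate([2002, 0, 0]) cube([71, 71, 501]);
translate([2002, 1479, 0]) cube([71, 71, 501]);
translate([71, 0, 235]) cube([1931, 29, 160]);
translate([71, 1521, 235]) cube([1931, 29, 160]);
translate([0, 71, 235]) cube([29, 1408, 160]);
translate([2044, 71, 235]) cube([29, 1408, 160]);
translate([182, 0, 395]) cube([91, 1550, 16]);
translate([384, 0, 395]) cube([91, 1550, 16]);
translate([586, 0, 395]) cube([91, 1550, 16]);
translate([788, 0, 395]) cube([91, 1550, 16]);
translate([990, 0, 395]) cube([91, 1550, 16]);
translate([1192, 0, 395]) cube([91, 1550, 16]);
translate([1394, 0, 395]) cube([91, 1550, 16]);
translate([1596, 0, 395]) cube([91, 1550, 16]);
translate([1798, 0, 395]) cube([91, 1550, 16]);


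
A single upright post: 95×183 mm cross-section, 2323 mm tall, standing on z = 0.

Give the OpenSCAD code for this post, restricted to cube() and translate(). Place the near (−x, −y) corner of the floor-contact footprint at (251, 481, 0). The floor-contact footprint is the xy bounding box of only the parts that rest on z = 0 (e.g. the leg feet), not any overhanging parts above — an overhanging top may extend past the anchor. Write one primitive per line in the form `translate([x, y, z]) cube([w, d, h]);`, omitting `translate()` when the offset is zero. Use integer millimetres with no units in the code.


translate([251, 481, 0]) cube([95, 183, 2323]);


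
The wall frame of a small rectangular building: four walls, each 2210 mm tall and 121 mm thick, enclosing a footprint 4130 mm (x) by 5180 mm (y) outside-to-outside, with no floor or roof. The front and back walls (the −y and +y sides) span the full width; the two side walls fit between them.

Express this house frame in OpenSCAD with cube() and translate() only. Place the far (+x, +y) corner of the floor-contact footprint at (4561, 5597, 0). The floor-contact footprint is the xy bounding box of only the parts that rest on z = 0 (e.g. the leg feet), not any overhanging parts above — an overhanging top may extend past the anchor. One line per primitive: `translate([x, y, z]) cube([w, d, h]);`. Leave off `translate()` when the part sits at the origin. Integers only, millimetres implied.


translate([431, 417, 0]) cube([4130, 121, 2210]);
translate([431, 5476, 0]) cube([4130, 121, 2210]);
translate([431, 538, 0]) cube([121, 4938, 2210]);
translate([4440, 538, 0]) cube([121, 4938, 2210]);


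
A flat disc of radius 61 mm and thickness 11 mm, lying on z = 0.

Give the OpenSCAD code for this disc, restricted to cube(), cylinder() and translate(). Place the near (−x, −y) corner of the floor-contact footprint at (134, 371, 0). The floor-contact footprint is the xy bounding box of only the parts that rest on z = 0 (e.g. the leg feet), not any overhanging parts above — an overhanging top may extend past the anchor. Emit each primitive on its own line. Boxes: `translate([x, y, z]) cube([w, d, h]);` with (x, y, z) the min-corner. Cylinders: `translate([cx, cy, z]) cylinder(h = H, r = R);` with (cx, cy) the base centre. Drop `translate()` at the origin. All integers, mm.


translate([195, 432, 0]) cylinder(h = 11, r = 61);


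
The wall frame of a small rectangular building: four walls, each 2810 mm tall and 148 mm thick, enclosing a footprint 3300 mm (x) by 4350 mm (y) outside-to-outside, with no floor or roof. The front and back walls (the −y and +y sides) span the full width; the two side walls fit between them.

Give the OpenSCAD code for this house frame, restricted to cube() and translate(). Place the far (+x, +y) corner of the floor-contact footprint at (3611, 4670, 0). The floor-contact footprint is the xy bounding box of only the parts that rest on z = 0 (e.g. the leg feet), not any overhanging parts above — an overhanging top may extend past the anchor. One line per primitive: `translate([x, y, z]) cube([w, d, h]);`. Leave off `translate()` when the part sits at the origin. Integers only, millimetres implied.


translate([311, 320, 0]) cube([3300, 148, 2810]);
translate([311, 4522, 0]) cube([3300, 148, 2810]);
translate([311, 468, 0]) cube([148, 4054, 2810]);
translate([3463, 468, 0]) cube([148, 4054, 2810]);
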